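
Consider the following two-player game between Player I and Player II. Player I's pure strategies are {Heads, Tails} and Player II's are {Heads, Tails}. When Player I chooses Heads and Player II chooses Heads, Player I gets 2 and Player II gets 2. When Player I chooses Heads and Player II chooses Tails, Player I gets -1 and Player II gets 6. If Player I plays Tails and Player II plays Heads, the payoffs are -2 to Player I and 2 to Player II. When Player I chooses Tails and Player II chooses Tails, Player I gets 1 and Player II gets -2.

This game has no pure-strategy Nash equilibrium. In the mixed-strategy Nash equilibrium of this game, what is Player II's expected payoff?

In a mixed equilibrium Player II is indifferent between Heads and Tails; this condition fixes p.
  Player II's payoff from Heads: p·2 + (1−p)·2 = 2
  Player II's payoff from Tails: p·6 + (1−p)·(-2) = 8p - 2
  2 = 8p - 2  ⇒  -8p = -4  ⇒  p = 1/2.
At equilibrium Player II is indifferent across columns, so Player II's payoff equals the payoff from Heads: (1/2)·2 + (1/2)·2 = 2.

2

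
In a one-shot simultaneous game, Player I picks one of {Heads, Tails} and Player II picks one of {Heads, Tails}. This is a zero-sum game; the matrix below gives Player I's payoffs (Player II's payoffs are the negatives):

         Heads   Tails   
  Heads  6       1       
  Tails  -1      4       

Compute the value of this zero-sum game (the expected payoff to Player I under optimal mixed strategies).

v = 5/2

Set Player I's expected payoff from Heads equal to that from Tails:
  Player I's payoff from Heads: q·6 + (1−q)·1 = 5q + 1
  Player I's payoff from Tails: q·(-1) + (1−q)·4 = -5q + 4
  5q + 1 = -5q + 4  ⇒  10q = 3  ⇒  q = 3/10.
The value is Player I's expected payoff against this mix (using Heads): (3/10)·6 + (7/10)·1 = 5/2.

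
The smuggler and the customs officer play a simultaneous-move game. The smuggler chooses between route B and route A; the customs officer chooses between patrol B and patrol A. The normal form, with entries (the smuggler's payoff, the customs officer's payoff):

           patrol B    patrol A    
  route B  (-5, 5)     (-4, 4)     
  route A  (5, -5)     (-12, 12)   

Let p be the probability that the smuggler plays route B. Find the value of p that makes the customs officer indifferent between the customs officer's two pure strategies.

p = 17/18

The smuggler's mix must leave the customs officer indifferent between patrol B and patrol A.
  the customs officer's expected payoff from patrol B: p·5 + (1−p)·(-5) = 10p - 5
  the customs officer's expected payoff from patrol A: p·4 + (1−p)·12 = -8p + 12
  10p - 5 = -8p + 12  ⇒  18p = 17  ⇒  p = 17/18.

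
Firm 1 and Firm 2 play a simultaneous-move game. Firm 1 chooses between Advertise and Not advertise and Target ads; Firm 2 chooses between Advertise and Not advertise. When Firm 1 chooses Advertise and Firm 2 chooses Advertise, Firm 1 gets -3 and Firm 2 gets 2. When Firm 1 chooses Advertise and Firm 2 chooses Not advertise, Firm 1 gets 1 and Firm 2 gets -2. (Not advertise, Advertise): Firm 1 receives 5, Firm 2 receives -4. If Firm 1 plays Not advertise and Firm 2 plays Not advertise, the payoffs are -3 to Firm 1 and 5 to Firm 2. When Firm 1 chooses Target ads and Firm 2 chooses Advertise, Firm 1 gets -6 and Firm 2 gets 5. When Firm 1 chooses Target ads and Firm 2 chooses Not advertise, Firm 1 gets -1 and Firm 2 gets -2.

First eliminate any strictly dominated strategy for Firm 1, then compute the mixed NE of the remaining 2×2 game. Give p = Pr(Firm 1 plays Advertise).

Firm 1's strategy Target ads is strictly dominated by Advertise: -3 > -6 and 1 > -1. Eliminate Target ads.
In a mixed equilibrium Firm 2 is indifferent between Advertise and Not advertise; this condition fixes p.
  Firm 2's payoff to Advertise: p·2 + (1−p)·(-4) = 6p - 4
  Firm 2's payoff to Not advertise: p·(-2) + (1−p)·5 = -7p + 5
  6p - 4 = -7p + 5  ⇒  13p = 9  ⇒  p = 9/13.

p = 9/13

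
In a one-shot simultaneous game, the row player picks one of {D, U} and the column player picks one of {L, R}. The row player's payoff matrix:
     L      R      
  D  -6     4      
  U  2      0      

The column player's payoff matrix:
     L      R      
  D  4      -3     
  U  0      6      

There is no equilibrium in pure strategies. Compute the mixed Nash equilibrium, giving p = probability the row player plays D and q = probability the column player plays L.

Set the column player's expected payoff from L equal to that from R:
  the column player's expected payoff from L: p·4 + (1−p)·0 = 4p
  the column player's expected payoff from R: p·(-3) + (1−p)·6 = -9p + 6
  4p = -9p + 6  ⇒  13p = 6  ⇒  p = 6/13.
For the row player to be willing to mix, the row player must be indifferent between D and U, which pins down the column player's mix.
  the row player's payoff to D: q·(-6) + (1−q)·4 = -10q + 4
  the row player's payoff to U: q·2 + (1−q)·0 = 2q
  -10q + 4 = 2q  ⇒  -12q = -4  ⇒  q = 1/3.

p = 6/13, q = 1/3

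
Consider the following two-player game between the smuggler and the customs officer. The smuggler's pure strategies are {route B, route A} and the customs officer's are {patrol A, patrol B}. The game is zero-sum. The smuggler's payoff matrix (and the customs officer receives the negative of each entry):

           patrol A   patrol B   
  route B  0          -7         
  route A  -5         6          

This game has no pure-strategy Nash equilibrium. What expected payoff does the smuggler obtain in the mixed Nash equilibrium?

For the smuggler to be willing to mix, the smuggler must be indifferent between route B and route A, which pins down the customs officer's mix.
  the smuggler's expected payoff from route B: q·0 + (1−q)·(-7) = 7q - 7
  the smuggler's expected payoff from route A: q·(-5) + (1−q)·6 = -11q + 6
  7q - 7 = -11q + 6  ⇒  18q = 13  ⇒  q = 13/18.
At equilibrium the smuggler is indifferent across rows, so the smuggler's payoff equals the payoff from route B: (13/18)·0 + (5/18)·(-7) = -35/18.

-35/18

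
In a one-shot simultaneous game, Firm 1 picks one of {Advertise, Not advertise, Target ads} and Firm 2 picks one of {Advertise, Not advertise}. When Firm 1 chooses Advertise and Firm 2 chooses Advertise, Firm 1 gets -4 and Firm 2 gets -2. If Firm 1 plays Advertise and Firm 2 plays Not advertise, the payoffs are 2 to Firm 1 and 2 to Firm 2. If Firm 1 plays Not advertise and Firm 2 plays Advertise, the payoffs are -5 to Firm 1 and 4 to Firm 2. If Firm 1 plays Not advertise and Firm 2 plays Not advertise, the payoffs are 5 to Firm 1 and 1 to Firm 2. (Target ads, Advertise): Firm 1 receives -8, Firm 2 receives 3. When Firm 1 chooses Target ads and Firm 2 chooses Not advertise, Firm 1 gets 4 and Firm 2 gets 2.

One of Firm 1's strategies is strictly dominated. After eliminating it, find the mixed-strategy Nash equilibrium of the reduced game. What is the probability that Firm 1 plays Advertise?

Firm 1's strategy Target ads is strictly dominated by Not advertise: -5 > -8 and 5 > 4. Eliminate Target ads.
For Firm 2 to be willing to mix, Firm 2 must be indifferent between Advertise and Not advertise, which pins down Firm 1's mix.
  Firm 2's payoff from Advertise: p·(-2) + (1−p)·4 = -6p + 4
  Firm 2's payoff from Not advertise: p·2 + (1−p)·1 = p + 1
  -6p + 4 = p + 1  ⇒  -7p = -3  ⇒  p = 3/7.

p = 3/7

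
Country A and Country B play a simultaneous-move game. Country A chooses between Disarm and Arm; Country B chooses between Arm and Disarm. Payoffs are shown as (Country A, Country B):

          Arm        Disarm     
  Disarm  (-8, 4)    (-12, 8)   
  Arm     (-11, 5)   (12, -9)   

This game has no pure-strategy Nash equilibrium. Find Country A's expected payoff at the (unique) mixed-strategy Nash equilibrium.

Set Country A's expected payoff from Disarm equal to that from Arm:
  Country A's expected payoff from Disarm: q·(-8) + (1−q)·(-12) = 4q - 12
  Country A's expected payoff from Arm: q·(-11) + (1−q)·12 = -23q + 12
  4q - 12 = -23q + 12  ⇒  27q = 24  ⇒  q = 8/9.
At equilibrium Country A is indifferent across rows, so Country A's payoff equals the payoff from Disarm: (8/9)·(-8) + (1/9)·(-12) = -76/9.

-76/9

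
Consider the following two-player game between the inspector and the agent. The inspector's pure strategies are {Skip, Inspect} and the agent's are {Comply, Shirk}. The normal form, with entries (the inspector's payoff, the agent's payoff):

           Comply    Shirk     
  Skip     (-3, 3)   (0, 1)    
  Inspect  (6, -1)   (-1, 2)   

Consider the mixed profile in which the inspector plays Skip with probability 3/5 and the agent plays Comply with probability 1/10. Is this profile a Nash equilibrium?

Yes

Check the agent's indifference given the inspector's mix p = 3/5:
  payoff from Comply = 7/5; payoff from Shirk = 7/5 — equal.
Check the inspector's indifference given the agent's mix q = 1/10:
  payoff from Skip = -3/10; payoff from Inspect = -3/10 — equal.
Both players are indifferent, so neither can profitably deviate.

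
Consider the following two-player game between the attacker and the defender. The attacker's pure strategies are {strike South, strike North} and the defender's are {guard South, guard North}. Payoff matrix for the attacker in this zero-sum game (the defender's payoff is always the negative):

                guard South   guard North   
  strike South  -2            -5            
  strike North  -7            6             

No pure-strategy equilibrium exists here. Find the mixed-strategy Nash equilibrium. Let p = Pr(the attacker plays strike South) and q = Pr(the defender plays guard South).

p = 13/16, q = 11/16

The defender's indifference between guard South and guard North determines the attacker's mixing probability p:
  the defender's payoff from guard South: p·2 + (1−p)·7 = -5p + 7
  the defender's payoff from guard North: p·5 + (1−p)·(-6) = 11p - 6
  -5p + 7 = 11p - 6  ⇒  -16p = -13  ⇒  p = 13/16.
The attacker's indifference between strike South and strike North determines the defender's mixing probability q:
  the attacker's payoff from strike South: q·(-2) + (1−q)·(-5) = 3q - 5
  the attacker's payoff from strike North: q·(-7) + (1−q)·6 = -13q + 6
  3q - 5 = -13q + 6  ⇒  16q = 11  ⇒  q = 11/16.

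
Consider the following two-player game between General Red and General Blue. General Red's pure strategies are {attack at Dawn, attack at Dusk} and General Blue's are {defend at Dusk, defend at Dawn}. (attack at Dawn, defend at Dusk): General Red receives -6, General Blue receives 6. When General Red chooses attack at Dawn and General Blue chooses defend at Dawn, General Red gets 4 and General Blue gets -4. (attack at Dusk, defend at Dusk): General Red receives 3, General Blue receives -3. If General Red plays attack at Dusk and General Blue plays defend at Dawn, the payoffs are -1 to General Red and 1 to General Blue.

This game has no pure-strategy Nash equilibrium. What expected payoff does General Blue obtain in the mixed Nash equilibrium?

General Blue's indifference between defend at Dusk and defend at Dawn determines General Red's mixing probability p:
  General Blue's payoff from defend at Dusk: p·6 + (1−p)·(-3) = 9p - 3
  General Blue's payoff from defend at Dawn: p·(-4) + (1−p)·1 = -5p + 1
  9p - 3 = -5p + 1  ⇒  14p = 4  ⇒  p = 2/7.
At equilibrium General Blue is indifferent across columns, so General Blue's payoff equals the payoff from defend at Dusk: (2/7)·6 + (5/7)·(-3) = -3/7.

-3/7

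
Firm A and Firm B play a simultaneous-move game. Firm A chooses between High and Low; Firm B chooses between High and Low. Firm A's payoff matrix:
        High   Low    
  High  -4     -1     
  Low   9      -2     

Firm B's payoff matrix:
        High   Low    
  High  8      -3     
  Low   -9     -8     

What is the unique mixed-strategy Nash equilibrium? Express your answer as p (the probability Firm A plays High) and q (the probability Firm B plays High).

For Firm B to be willing to mix, Firm B must be indifferent between High and Low, which pins down Firm A's mix.
  Firm B's expected payoff from High: p·8 + (1−p)·(-9) = 17p - 9
  Firm B's expected payoff from Low: p·(-3) + (1−p)·(-8) = 5p - 8
  17p - 9 = 5p - 8  ⇒  12p = 1  ⇒  p = 1/12.
Firm A's indifference between High and Low determines Firm B's mixing probability q:
  Firm A's expected payoff from High: q·(-4) + (1−q)·(-1) = -3q - 1
  Firm A's expected payoff from Low: q·9 + (1−q)·(-2) = 11q - 2
  -3q - 1 = 11q - 2  ⇒  -14q = -1  ⇒  q = 1/14.

p = 1/12, q = 1/14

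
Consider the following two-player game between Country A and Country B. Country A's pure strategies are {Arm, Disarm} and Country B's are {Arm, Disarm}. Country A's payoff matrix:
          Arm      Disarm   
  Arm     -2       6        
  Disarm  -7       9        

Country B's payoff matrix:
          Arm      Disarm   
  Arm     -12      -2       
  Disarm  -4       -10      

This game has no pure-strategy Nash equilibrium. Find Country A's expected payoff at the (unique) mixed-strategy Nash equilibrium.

3

In a mixed equilibrium Country A is indifferent between Arm and Disarm; this condition fixes q.
  Country A's expected payoff from Arm: q·(-2) + (1−q)·6 = -8q + 6
  Country A's expected payoff from Disarm: q·(-7) + (1−q)·9 = -16q + 9
  -8q + 6 = -16q + 9  ⇒  8q = 3  ⇒  q = 3/8.
At equilibrium Country A is indifferent across rows, so Country A's payoff equals the payoff from Arm: (3/8)·(-2) + (5/8)·6 = 3.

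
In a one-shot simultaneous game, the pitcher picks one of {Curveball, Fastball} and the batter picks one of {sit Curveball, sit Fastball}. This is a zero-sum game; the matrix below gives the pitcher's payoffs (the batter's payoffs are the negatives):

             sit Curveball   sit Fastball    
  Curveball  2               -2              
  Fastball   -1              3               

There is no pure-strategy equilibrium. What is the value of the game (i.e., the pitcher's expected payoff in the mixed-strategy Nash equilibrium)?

The pitcher's indifference between Curveball and Fastball determines the batter's mixing probability q:
  the pitcher's payoff to Curveball: q·2 + (1−q)·(-2) = 4q - 2
  the pitcher's payoff to Fastball: q·(-1) + (1−q)·3 = -4q + 3
  4q - 2 = -4q + 3  ⇒  8q = 5  ⇒  q = 5/8.
The value is the pitcher's expected payoff against this mix (using Curveball): (5/8)·2 + (3/8)·(-2) = 1/2.

v = 1/2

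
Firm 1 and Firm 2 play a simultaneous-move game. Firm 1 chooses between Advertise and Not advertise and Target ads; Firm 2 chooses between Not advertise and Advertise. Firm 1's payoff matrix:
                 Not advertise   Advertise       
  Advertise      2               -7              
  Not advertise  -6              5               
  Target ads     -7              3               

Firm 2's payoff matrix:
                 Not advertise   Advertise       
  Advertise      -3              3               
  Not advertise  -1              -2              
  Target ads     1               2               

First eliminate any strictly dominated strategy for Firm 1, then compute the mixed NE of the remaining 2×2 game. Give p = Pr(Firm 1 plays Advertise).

Firm 1's strategy Target ads is strictly dominated by Not advertise: -6 > -7 and 5 > 3. Eliminate Target ads.
Firm 2's indifference between Not advertise and Advertise determines Firm 1's mixing probability p:
  Firm 2's payoff from Not advertise: p·(-3) + (1−p)·(-1) = -2p - 1
  Firm 2's payoff from Advertise: p·3 + (1−p)·(-2) = 5p - 2
  -2p - 1 = 5p - 2  ⇒  -7p = -1  ⇒  p = 1/7.

p = 1/7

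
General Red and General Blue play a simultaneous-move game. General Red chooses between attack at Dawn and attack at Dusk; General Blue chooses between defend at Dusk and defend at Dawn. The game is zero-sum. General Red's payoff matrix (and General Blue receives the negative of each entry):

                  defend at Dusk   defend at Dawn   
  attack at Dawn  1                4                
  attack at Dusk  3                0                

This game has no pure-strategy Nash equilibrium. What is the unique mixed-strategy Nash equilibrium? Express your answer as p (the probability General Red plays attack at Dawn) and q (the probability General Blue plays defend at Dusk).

p = 1/2, q = 2/3

General Red's mix must leave General Blue indifferent between defend at Dusk and defend at Dawn.
  General Blue's payoff from defend at Dusk: p·(-1) + (1−p)·(-3) = 2p - 3
  General Blue's payoff from defend at Dawn: p·(-4) + (1−p)·0 = -4p
  2p - 3 = -4p  ⇒  6p = 3  ⇒  p = 1/2.
General Red's indifference between attack at Dawn and attack at Dusk determines General Blue's mixing probability q:
  General Red's payoff to attack at Dawn: q·1 + (1−q)·4 = -3q + 4
  General Red's payoff to attack at Dusk: q·3 + (1−q)·0 = 3q
  -3q + 4 = 3q  ⇒  -6q = -4  ⇒  q = 2/3.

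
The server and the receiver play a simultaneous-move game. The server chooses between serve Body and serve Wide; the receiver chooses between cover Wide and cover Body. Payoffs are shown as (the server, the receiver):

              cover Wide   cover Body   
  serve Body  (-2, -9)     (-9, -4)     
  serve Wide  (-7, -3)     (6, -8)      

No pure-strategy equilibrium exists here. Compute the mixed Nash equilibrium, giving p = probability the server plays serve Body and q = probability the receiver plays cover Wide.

In a mixed equilibrium the receiver is indifferent between cover Wide and cover Body; this condition fixes p.
  the receiver's payoff to cover Wide: p·(-9) + (1−p)·(-3) = -6p - 3
  the receiver's payoff to cover Body: p·(-4) + (1−p)·(-8) = 4p - 8
  -6p - 3 = 4p - 8  ⇒  -10p = -5  ⇒  p = 1/2.
Set the server's expected payoff from serve Body equal to that from serve Wide:
  the server's payoff to serve Body: q·(-2) + (1−q)·(-9) = 7q - 9
  the server's payoff to serve Wide: q·(-7) + (1−q)·6 = -13q + 6
  7q - 9 = -13q + 6  ⇒  20q = 15  ⇒  q = 3/4.

p = 1/2, q = 3/4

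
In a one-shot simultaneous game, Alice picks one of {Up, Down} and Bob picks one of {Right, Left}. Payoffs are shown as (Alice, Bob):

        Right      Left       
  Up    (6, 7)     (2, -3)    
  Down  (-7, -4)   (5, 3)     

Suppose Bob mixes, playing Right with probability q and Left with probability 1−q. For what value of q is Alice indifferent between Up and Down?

q = 3/16

Alice's indifference between Up and Down determines Bob's mixing probability q:
  Alice's payoff to Up: q·6 + (1−q)·2 = 4q + 2
  Alice's payoff to Down: q·(-7) + (1−q)·5 = -12q + 5
  4q + 2 = -12q + 5  ⇒  16q = 3  ⇒  q = 3/16.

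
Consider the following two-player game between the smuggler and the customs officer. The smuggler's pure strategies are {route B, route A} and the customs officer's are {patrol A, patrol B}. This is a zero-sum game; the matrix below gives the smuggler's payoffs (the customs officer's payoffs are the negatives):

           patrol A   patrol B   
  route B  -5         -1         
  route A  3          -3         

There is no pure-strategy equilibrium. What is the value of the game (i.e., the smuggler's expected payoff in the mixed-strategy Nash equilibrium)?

The customs officer's mix must leave the smuggler indifferent between route B and route A.
  the smuggler's payoff to route B: q·(-5) + (1−q)·(-1) = -4q - 1
  the smuggler's payoff to route A: q·3 + (1−q)·(-3) = 6q - 3
  -4q - 1 = 6q - 3  ⇒  -10q = -2  ⇒  q = 1/5.
The value is the smuggler's expected payoff against this mix (using route B): (1/5)·(-5) + (4/5)·(-1) = -9/5.

v = -9/5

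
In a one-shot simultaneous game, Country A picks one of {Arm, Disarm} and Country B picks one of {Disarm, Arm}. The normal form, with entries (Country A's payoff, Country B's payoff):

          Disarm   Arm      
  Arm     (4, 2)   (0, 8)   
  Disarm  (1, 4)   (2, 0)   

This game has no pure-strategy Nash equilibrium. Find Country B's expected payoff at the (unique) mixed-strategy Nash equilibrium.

For Country B to be willing to mix, Country B must be indifferent between Disarm and Arm, which pins down Country A's mix.
  Country B's payoff to Disarm: p·2 + (1−p)·4 = -2p + 4
  Country B's payoff to Arm: p·8 + (1−p)·0 = 8p
  -2p + 4 = 8p  ⇒  -10p = -4  ⇒  p = 2/5.
At equilibrium Country B is indifferent across columns, so Country B's payoff equals the payoff from Disarm: (2/5)·2 + (3/5)·4 = 16/5.

16/5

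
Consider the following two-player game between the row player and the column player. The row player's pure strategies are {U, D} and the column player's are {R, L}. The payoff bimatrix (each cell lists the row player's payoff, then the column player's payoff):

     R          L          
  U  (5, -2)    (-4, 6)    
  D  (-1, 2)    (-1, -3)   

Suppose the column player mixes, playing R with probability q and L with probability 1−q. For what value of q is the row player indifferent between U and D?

The row player's indifference between U and D determines the column player's mixing probability q:
  the row player's payoff to U: q·5 + (1−q)·(-4) = 9q - 4
  the row player's payoff to D: q·(-1) + (1−q)·(-1) = -1
  9q - 4 = -1  ⇒  9q = 3  ⇒  q = 1/3.

q = 1/3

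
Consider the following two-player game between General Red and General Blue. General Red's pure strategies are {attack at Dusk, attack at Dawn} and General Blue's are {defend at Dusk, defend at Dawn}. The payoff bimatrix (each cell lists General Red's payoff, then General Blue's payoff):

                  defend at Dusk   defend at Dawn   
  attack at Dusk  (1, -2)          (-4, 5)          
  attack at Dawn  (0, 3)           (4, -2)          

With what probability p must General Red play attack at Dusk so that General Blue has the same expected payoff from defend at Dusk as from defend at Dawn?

General Blue's indifference between defend at Dusk and defend at Dawn determines General Red's mixing probability p:
  General Blue's payoff from defend at Dusk: p·(-2) + (1−p)·3 = -5p + 3
  General Blue's payoff from defend at Dawn: p·5 + (1−p)·(-2) = 7p - 2
  -5p + 3 = 7p - 2  ⇒  -12p = -5  ⇒  p = 5/12.

p = 5/12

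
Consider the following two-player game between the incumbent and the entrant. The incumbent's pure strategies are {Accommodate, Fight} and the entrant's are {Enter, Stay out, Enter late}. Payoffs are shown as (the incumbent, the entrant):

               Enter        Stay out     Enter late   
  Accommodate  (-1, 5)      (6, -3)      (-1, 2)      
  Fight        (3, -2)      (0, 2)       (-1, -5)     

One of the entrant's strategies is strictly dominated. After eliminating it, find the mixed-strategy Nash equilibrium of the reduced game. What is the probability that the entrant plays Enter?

q = 3/5

The entrant's strategy Enter late is strictly dominated by Enter: 5 > 2 and -2 > -5. Eliminate Enter late.
The entrant's mix must leave the incumbent indifferent between Accommodate and Fight.
  the incumbent's payoff from Accommodate: q·(-1) + (1−q)·6 = -7q + 6
  the incumbent's payoff from Fight: q·3 + (1−q)·0 = 3q
  -7q + 6 = 3q  ⇒  -10q = -6  ⇒  q = 3/5.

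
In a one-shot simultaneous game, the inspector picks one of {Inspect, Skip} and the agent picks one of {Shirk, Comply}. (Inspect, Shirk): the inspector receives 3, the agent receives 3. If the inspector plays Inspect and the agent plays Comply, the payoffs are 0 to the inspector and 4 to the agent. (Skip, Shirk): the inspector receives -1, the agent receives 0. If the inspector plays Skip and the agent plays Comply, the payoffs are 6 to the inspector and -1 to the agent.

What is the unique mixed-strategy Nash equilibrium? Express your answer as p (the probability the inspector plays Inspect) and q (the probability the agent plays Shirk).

The agent's indifference between Shirk and Comply determines the inspector's mixing probability p:
  the agent's payoff to Shirk: p·3 + (1−p)·0 = 3p
  the agent's payoff to Comply: p·4 + (1−p)·(-1) = 5p - 1
  3p = 5p - 1  ⇒  -2p = -1  ⇒  p = 1/2.
The agent's mix must leave the inspector indifferent between Inspect and Skip.
  the inspector's payoff from Inspect: q·3 + (1−q)·0 = 3q
  the inspector's payoff from Skip: q·(-1) + (1−q)·6 = -7q + 6
  3q = -7q + 6  ⇒  10q = 6  ⇒  q = 3/5.

p = 1/2, q = 3/5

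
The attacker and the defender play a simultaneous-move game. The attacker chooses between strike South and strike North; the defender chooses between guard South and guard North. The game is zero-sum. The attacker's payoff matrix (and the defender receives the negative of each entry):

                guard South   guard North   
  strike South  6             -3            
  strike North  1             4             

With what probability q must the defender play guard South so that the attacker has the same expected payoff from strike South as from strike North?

q = 7/12

In a mixed equilibrium the attacker is indifferent between strike South and strike North; this condition fixes q.
  the attacker's payoff to strike South: q·6 + (1−q)·(-3) = 9q - 3
  the attacker's payoff to strike North: q·1 + (1−q)·4 = -3q + 4
  9q - 3 = -3q + 4  ⇒  12q = 7  ⇒  q = 7/12.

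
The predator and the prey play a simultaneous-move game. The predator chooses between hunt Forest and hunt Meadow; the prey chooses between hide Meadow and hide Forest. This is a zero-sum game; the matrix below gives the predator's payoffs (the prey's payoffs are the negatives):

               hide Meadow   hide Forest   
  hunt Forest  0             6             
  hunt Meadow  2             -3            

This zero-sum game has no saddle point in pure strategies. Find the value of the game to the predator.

v = 12/11

The prey's mix must leave the predator indifferent between hunt Forest and hunt Meadow.
  the predator's expected payoff from hunt Forest: q·0 + (1−q)·6 = -6q + 6
  the predator's expected payoff from hunt Meadow: q·2 + (1−q)·(-3) = 5q - 3
  -6q + 6 = 5q - 3  ⇒  -11q = -9  ⇒  q = 9/11.
The value is the predator's expected payoff against this mix (using hunt Forest): (9/11)·0 + (2/11)·6 = 12/11.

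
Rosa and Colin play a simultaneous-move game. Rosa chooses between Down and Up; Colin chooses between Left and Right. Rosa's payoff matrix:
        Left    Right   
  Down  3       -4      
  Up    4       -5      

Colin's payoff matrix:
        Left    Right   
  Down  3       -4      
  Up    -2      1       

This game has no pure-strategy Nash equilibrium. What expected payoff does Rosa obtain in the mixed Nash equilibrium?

-1/2

Set Rosa's expected payoff from Down equal to that from Up:
  Rosa's payoff from Down: q·3 + (1−q)·(-4) = 7q - 4
  Rosa's payoff from Up: q·4 + (1−q)·(-5) = 9q - 5
  7q - 4 = 9q - 5  ⇒  -2q = -1  ⇒  q = 1/2.
At equilibrium Rosa is indifferent across rows, so Rosa's payoff equals the payoff from Down: (1/2)·3 + (1/2)·(-4) = -1/2.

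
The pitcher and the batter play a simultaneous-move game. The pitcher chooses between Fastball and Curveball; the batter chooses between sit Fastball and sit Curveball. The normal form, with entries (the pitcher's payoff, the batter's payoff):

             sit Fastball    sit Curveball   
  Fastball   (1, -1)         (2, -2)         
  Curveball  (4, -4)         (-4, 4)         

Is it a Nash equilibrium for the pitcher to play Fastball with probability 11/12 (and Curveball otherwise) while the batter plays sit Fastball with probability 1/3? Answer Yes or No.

No

Given the pitcher's mix p = 11/12, the batter's payoff from sit Fastball is -5/4 but from sit Curveball is -3/2. The batter strictly prefers sit Fastball, so the batter would not mix.
So the proposed profile is not a Nash equilibrium.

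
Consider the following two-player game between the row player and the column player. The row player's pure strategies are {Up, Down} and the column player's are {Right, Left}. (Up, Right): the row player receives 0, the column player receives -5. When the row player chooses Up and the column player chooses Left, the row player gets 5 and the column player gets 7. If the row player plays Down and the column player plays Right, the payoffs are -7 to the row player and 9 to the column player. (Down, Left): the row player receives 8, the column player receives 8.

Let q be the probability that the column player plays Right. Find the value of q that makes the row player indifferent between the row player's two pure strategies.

q = 3/10

In a mixed equilibrium the row player is indifferent between Up and Down; this condition fixes q.
  the row player's payoff to Up: q·0 + (1−q)·5 = -5q + 5
  the row player's payoff to Down: q·(-7) + (1−q)·8 = -15q + 8
  -5q + 5 = -15q + 8  ⇒  10q = 3  ⇒  q = 3/10.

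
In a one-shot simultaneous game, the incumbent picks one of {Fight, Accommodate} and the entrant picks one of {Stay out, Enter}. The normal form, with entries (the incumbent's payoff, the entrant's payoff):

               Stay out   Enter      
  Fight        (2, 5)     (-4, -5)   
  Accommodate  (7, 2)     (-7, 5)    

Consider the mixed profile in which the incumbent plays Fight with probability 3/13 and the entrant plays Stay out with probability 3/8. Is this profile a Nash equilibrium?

Check the entrant's indifference given the incumbent's mix p = 3/13:
  payoff from Stay out = 35/13; payoff from Enter = 35/13 — equal.
Check the incumbent's indifference given the entrant's mix q = 3/8:
  payoff from Fight = -7/4; payoff from Accommodate = -7/4 — equal.
Both players are indifferent, so neither can profitably deviate.

Yes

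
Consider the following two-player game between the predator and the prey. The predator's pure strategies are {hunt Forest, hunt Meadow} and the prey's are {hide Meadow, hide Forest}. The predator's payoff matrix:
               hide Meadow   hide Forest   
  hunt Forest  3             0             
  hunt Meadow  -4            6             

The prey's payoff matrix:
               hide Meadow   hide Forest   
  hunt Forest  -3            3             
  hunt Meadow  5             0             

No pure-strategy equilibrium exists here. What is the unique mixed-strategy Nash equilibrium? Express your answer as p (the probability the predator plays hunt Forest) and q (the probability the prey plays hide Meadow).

p = 5/11, q = 6/13

For the prey to be willing to mix, the prey must be indifferent between hide Meadow and hide Forest, which pins down the predator's mix.
  the prey's payoff to hide Meadow: p·(-3) + (1−p)·5 = -8p + 5
  the prey's payoff to hide Forest: p·3 + (1−p)·0 = 3p
  -8p + 5 = 3p  ⇒  -11p = -5  ⇒  p = 5/11.
The predator's indifference between hunt Forest and hunt Meadow determines the prey's mixing probability q:
  the predator's payoff from hunt Forest: q·3 + (1−q)·0 = 3q
  the predator's payoff from hunt Meadow: q·(-4) + (1−q)·6 = -10q + 6
  3q = -10q + 6  ⇒  13q = 6  ⇒  q = 6/13.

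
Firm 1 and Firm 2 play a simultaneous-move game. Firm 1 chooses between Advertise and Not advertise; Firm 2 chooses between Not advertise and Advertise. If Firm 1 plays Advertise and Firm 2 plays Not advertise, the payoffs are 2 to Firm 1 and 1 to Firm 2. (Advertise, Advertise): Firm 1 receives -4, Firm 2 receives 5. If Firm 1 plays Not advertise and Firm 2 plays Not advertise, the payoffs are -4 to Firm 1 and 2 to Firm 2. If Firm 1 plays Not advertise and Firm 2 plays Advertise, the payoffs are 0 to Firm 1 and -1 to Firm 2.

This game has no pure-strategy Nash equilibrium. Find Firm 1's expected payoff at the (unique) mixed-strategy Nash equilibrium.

Firm 1's indifference between Advertise and Not advertise determines Firm 2's mixing probability q:
  Firm 1's payoff from Advertise: q·2 + (1−q)·(-4) = 6q - 4
  Firm 1's payoff from Not advertise: q·(-4) + (1−q)·0 = -4q
  6q - 4 = -4q  ⇒  10q = 4  ⇒  q = 2/5.
At equilibrium Firm 1 is indifferent across rows, so Firm 1's payoff equals the payoff from Advertise: (2/5)·2 + (3/5)·(-4) = -8/5.

-8/5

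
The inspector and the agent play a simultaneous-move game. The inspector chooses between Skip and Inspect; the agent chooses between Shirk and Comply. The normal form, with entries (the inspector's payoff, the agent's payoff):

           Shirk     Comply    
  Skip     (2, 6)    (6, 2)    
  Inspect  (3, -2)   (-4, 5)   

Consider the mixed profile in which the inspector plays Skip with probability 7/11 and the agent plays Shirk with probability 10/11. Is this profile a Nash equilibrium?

Yes

Check the agent's indifference given the inspector's mix p = 7/11:
  payoff from Shirk = 34/11; payoff from Comply = 34/11 — equal.
Check the inspector's indifference given the agent's mix q = 10/11:
  payoff from Skip = 26/11; payoff from Inspect = 26/11 — equal.
Both players are indifferent, so neither can profitably deviate.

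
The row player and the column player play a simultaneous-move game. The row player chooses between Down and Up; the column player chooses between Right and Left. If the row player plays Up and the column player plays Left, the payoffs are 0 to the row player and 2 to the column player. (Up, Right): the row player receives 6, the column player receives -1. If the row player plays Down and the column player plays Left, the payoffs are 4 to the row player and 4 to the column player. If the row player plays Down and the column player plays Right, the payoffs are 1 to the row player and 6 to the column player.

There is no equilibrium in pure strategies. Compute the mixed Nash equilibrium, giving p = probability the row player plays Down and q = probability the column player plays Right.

For the column player to be willing to mix, the column player must be indifferent between Right and Left, which pins down the row player's mix.
  the column player's expected payoff from Right: p·6 + (1−p)·(-1) = 7p - 1
  the column player's expected payoff from Left: p·4 + (1−p)·2 = 2p + 2
  7p - 1 = 2p + 2  ⇒  5p = 3  ⇒  p = 3/5.
Set the row player's expected payoff from Down equal to that from Up:
  the row player's expected payoff from Down: q·1 + (1−q)·4 = -3q + 4
  the row player's expected payoff from Up: q·6 + (1−q)·0 = 6q
  -3q + 4 = 6q  ⇒  -9q = -4  ⇒  q = 4/9.

p = 3/5, q = 4/9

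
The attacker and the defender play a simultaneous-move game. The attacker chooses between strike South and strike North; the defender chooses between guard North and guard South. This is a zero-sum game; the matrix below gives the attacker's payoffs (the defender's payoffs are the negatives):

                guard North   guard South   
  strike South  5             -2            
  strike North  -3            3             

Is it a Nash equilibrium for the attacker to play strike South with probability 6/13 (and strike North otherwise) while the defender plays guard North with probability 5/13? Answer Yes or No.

Check the defender's indifference given the attacker's mix p = 6/13:
  payoff from guard North = -9/13; payoff from guard South = -9/13 — equal.
Check the attacker's indifference given the defender's mix q = 5/13:
  payoff from strike South = 9/13; payoff from strike North = 9/13 — equal.
Both players are indifferent, so neither can profitably deviate.

Yes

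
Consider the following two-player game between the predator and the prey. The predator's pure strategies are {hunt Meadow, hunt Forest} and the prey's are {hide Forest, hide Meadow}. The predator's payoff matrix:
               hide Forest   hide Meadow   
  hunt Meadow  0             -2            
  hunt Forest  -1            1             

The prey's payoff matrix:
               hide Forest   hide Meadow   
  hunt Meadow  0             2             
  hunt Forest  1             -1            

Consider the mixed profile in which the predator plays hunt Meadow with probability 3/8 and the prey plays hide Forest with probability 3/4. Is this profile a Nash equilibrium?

Given the predator's mix p = 3/8, the prey's payoff from hide Forest is 5/8 but from hide Meadow is 1/8. The prey strictly prefers hide Forest, so the prey would not mix.
So the proposed profile is not a Nash equilibrium.

No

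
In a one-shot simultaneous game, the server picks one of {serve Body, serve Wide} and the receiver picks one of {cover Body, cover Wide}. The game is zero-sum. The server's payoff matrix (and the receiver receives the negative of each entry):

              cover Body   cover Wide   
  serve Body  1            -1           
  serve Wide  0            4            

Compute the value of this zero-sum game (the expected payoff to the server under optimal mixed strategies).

The receiver's mix must leave the server indifferent between serve Body and serve Wide.
  the server's expected payoff from serve Body: q·1 + (1−q)·(-1) = 2q - 1
  the server's expected payoff from serve Wide: q·0 + (1−q)·4 = -4q + 4
  2q - 1 = -4q + 4  ⇒  6q = 5  ⇒  q = 5/6.
The value is the server's expected payoff against this mix (using serve Body): (5/6)·1 + (1/6)·(-1) = 2/3.

v = 2/3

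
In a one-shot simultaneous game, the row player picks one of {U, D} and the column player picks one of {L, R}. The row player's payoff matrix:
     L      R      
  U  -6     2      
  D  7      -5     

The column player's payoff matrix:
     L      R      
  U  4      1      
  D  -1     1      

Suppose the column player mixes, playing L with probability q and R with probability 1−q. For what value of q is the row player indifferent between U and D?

q = 7/20

Set the row player's expected payoff from U equal to that from D:
  the row player's expected payoff from U: q·(-6) + (1−q)·2 = -8q + 2
  the row player's expected payoff from D: q·7 + (1−q)·(-5) = 12q - 5
  -8q + 2 = 12q - 5  ⇒  -20q = -7  ⇒  q = 7/20.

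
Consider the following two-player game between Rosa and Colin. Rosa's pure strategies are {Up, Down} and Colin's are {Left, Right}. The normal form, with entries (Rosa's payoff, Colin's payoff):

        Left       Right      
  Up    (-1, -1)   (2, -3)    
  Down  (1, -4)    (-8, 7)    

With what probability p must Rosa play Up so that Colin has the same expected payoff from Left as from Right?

p = 11/13

Set Colin's expected payoff from Left equal to that from Right:
  Colin's expected payoff from Left: p·(-1) + (1−p)·(-4) = 3p - 4
  Colin's expected payoff from Right: p·(-3) + (1−p)·7 = -10p + 7
  3p - 4 = -10p + 7  ⇒  13p = 11  ⇒  p = 11/13.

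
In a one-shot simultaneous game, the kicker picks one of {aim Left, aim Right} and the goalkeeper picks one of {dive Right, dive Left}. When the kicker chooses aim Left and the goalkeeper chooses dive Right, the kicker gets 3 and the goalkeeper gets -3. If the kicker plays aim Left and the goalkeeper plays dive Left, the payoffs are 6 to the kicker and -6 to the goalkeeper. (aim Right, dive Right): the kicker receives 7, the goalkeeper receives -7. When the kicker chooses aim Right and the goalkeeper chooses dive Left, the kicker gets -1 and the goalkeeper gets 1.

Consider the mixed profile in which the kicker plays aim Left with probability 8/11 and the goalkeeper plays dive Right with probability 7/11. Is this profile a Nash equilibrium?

Yes

Check the goalkeeper's indifference given the kicker's mix p = 8/11:
  payoff from dive Right = -45/11; payoff from dive Left = -45/11 — equal.
Check the kicker's indifference given the goalkeeper's mix q = 7/11:
  payoff from aim Left = 45/11; payoff from aim Right = 45/11 — equal.
Both players are indifferent, so neither can profitably deviate.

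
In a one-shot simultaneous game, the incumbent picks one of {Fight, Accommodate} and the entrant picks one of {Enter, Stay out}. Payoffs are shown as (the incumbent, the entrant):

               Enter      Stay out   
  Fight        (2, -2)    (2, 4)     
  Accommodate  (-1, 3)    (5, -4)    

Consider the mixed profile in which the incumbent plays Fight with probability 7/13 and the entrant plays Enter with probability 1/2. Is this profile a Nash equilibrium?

Check the entrant's indifference given the incumbent's mix p = 7/13:
  payoff from Enter = 4/13; payoff from Stay out = 4/13 — equal.
Check the incumbent's indifference given the entrant's mix q = 1/2:
  payoff from Fight = 2; payoff from Accommodate = 2 — equal.
Both players are indifferent, so neither can profitably deviate.

Yes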